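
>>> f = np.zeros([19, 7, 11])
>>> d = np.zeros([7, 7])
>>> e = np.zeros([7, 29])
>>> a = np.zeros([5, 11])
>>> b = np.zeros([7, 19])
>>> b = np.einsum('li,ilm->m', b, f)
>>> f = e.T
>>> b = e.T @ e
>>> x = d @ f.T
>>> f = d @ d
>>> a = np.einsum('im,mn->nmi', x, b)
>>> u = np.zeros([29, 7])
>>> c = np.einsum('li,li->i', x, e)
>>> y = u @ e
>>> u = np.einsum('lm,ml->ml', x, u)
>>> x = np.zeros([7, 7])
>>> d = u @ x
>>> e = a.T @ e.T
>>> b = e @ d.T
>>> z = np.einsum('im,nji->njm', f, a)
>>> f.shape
(7, 7)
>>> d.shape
(29, 7)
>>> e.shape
(7, 29, 7)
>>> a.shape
(29, 29, 7)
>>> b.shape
(7, 29, 29)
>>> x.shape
(7, 7)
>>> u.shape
(29, 7)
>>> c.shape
(29,)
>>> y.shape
(29, 29)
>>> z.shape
(29, 29, 7)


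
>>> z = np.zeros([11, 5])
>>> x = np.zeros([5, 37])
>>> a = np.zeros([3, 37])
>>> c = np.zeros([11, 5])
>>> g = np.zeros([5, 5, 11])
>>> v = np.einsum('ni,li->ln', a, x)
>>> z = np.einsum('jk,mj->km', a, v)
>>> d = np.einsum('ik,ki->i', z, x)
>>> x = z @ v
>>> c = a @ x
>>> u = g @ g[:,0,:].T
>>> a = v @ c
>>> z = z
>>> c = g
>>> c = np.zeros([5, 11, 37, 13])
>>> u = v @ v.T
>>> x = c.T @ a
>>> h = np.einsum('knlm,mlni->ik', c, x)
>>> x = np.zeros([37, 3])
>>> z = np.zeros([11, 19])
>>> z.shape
(11, 19)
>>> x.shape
(37, 3)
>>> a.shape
(5, 3)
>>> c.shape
(5, 11, 37, 13)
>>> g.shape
(5, 5, 11)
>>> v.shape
(5, 3)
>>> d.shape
(37,)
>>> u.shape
(5, 5)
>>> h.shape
(3, 5)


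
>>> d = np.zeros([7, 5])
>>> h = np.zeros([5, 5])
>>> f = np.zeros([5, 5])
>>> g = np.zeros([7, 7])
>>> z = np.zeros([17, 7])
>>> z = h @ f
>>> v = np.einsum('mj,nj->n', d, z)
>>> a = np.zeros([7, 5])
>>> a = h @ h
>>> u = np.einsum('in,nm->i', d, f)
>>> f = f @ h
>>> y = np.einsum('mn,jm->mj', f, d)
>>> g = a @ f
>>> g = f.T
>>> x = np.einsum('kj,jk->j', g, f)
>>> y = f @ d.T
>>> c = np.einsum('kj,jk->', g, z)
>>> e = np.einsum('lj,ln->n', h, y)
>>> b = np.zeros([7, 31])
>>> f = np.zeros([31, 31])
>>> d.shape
(7, 5)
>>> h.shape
(5, 5)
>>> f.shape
(31, 31)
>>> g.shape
(5, 5)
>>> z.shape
(5, 5)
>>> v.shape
(5,)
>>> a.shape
(5, 5)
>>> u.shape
(7,)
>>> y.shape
(5, 7)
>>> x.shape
(5,)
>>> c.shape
()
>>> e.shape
(7,)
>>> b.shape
(7, 31)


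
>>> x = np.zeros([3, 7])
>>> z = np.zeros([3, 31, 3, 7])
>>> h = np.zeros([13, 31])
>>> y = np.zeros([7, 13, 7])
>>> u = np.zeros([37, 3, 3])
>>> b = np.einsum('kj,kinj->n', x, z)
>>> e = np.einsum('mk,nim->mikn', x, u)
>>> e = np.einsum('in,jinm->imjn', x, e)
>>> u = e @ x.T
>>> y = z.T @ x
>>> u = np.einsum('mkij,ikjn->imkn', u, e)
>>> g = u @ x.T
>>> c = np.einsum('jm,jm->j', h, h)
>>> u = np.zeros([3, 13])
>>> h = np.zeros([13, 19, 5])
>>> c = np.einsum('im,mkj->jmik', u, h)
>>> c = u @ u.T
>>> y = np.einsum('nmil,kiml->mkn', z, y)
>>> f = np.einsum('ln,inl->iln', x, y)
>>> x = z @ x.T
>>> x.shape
(3, 31, 3, 3)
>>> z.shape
(3, 31, 3, 7)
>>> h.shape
(13, 19, 5)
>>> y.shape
(31, 7, 3)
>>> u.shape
(3, 13)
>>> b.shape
(3,)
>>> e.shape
(3, 37, 3, 7)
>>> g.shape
(3, 3, 37, 3)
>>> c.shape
(3, 3)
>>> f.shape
(31, 3, 7)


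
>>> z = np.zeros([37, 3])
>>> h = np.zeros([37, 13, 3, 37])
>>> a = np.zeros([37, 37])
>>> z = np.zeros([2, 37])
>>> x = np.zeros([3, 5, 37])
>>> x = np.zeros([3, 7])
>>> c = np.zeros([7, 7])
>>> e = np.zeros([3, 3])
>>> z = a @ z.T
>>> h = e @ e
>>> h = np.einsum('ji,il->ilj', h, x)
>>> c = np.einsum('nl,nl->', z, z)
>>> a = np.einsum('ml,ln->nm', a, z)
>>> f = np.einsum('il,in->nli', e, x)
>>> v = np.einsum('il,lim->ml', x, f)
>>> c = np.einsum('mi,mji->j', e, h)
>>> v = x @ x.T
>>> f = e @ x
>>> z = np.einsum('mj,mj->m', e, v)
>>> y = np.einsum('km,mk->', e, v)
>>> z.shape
(3,)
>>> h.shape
(3, 7, 3)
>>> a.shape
(2, 37)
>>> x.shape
(3, 7)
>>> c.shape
(7,)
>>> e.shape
(3, 3)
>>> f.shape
(3, 7)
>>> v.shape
(3, 3)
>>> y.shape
()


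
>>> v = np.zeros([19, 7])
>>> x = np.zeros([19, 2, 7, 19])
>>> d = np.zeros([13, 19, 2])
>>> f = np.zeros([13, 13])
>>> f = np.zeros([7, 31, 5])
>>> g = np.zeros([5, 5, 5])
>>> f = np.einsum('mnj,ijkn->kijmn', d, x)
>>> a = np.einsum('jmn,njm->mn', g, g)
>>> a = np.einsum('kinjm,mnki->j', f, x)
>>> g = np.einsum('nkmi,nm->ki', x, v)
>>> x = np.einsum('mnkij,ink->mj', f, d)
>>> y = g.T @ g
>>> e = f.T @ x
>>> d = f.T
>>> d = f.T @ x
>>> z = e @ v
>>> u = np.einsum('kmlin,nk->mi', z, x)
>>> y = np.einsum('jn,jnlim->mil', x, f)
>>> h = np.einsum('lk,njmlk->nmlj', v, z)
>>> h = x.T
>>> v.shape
(19, 7)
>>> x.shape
(7, 19)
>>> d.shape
(19, 13, 2, 19, 19)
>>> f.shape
(7, 19, 2, 13, 19)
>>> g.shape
(2, 19)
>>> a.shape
(13,)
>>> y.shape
(19, 13, 2)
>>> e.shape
(19, 13, 2, 19, 19)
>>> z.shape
(19, 13, 2, 19, 7)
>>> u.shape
(13, 19)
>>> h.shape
(19, 7)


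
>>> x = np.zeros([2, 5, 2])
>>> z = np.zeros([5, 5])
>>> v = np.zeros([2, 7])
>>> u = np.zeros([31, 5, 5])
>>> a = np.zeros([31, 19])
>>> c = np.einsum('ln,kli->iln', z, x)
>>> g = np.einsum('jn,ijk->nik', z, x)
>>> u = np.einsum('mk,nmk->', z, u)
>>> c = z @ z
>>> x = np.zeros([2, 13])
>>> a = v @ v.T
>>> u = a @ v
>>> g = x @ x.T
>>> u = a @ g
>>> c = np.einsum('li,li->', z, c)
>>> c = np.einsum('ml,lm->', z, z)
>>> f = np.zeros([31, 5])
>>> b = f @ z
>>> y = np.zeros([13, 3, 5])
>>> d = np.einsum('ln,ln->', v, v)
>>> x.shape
(2, 13)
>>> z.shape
(5, 5)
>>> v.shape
(2, 7)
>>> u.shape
(2, 2)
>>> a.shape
(2, 2)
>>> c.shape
()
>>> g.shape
(2, 2)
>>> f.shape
(31, 5)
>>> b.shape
(31, 5)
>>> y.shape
(13, 3, 5)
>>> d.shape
()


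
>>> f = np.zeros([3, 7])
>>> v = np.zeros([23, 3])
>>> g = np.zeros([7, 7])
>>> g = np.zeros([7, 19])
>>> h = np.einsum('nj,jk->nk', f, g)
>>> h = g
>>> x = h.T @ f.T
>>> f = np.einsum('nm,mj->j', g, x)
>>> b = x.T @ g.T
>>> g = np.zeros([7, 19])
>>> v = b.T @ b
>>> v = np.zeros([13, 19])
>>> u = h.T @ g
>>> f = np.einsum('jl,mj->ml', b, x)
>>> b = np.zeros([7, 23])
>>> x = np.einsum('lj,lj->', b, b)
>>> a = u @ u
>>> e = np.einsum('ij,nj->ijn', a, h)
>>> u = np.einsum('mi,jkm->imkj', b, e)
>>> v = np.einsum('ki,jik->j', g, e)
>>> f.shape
(19, 7)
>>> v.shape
(19,)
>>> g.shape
(7, 19)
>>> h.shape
(7, 19)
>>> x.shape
()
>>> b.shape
(7, 23)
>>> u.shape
(23, 7, 19, 19)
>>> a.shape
(19, 19)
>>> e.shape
(19, 19, 7)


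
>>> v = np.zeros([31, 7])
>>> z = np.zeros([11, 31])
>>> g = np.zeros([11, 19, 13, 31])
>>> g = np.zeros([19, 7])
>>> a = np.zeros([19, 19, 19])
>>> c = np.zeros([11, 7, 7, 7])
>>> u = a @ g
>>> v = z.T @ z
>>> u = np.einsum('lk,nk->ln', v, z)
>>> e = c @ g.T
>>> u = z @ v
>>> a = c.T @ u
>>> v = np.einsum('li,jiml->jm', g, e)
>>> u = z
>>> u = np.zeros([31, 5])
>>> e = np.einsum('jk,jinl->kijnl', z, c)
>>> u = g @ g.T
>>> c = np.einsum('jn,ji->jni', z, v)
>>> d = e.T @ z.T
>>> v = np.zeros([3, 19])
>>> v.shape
(3, 19)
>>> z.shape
(11, 31)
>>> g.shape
(19, 7)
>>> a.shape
(7, 7, 7, 31)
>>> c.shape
(11, 31, 7)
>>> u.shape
(19, 19)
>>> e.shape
(31, 7, 11, 7, 7)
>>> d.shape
(7, 7, 11, 7, 11)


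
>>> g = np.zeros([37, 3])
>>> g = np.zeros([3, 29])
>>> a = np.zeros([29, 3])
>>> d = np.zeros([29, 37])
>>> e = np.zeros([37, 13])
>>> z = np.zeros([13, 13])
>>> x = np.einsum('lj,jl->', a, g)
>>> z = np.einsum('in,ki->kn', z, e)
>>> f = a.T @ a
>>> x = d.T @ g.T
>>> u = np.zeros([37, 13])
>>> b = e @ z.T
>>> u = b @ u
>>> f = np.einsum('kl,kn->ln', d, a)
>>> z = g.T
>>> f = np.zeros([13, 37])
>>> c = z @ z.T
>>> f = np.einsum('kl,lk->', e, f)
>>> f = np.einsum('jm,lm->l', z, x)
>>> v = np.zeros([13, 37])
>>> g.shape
(3, 29)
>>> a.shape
(29, 3)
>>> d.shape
(29, 37)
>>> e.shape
(37, 13)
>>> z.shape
(29, 3)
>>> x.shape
(37, 3)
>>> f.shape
(37,)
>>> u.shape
(37, 13)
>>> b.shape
(37, 37)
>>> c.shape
(29, 29)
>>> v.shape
(13, 37)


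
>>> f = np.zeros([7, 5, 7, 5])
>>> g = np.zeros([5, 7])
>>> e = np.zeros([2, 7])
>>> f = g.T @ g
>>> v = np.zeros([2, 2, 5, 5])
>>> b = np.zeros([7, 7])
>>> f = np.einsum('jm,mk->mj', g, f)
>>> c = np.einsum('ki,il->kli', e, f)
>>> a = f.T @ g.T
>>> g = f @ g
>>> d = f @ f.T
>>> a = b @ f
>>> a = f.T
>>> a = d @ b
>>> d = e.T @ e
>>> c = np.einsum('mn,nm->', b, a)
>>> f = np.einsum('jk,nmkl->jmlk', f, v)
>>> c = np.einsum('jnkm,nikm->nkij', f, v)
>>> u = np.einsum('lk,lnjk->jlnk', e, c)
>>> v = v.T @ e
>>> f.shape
(7, 2, 5, 5)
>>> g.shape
(7, 7)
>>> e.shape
(2, 7)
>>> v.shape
(5, 5, 2, 7)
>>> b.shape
(7, 7)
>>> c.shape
(2, 5, 2, 7)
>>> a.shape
(7, 7)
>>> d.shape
(7, 7)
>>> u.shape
(2, 2, 5, 7)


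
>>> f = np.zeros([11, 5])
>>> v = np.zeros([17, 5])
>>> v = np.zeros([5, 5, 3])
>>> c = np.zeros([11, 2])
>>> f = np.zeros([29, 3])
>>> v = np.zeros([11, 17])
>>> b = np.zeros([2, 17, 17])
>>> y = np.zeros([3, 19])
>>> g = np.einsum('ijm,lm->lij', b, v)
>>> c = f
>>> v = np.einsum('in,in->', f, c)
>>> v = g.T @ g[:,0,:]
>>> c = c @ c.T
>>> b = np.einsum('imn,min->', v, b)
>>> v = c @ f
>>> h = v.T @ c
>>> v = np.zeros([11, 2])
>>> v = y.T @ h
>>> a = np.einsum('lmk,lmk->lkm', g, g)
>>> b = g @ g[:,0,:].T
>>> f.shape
(29, 3)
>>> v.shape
(19, 29)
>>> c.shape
(29, 29)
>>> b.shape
(11, 2, 11)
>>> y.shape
(3, 19)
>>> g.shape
(11, 2, 17)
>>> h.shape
(3, 29)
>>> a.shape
(11, 17, 2)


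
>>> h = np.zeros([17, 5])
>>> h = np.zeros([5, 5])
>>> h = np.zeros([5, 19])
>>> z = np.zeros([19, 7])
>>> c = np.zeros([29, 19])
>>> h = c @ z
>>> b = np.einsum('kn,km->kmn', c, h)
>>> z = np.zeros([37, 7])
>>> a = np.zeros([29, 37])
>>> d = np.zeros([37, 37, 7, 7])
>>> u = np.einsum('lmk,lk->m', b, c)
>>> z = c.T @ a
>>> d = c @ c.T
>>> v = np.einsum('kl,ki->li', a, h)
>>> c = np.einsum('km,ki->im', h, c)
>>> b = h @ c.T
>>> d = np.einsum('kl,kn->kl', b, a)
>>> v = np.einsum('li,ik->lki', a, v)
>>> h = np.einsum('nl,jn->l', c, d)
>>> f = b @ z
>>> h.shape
(7,)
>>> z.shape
(19, 37)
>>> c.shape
(19, 7)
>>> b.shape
(29, 19)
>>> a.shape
(29, 37)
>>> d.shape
(29, 19)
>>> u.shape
(7,)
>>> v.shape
(29, 7, 37)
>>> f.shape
(29, 37)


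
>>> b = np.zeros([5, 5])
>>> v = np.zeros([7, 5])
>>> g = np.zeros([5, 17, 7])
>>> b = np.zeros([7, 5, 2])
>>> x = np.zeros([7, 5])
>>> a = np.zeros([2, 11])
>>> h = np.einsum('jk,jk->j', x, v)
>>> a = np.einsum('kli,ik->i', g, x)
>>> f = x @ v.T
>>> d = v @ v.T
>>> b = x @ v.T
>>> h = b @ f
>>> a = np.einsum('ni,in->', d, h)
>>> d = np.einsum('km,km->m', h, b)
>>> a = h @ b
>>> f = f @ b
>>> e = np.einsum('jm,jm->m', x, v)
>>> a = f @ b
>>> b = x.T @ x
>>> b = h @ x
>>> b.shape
(7, 5)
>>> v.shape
(7, 5)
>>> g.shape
(5, 17, 7)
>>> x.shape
(7, 5)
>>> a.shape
(7, 7)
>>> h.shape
(7, 7)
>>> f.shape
(7, 7)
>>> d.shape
(7,)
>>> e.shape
(5,)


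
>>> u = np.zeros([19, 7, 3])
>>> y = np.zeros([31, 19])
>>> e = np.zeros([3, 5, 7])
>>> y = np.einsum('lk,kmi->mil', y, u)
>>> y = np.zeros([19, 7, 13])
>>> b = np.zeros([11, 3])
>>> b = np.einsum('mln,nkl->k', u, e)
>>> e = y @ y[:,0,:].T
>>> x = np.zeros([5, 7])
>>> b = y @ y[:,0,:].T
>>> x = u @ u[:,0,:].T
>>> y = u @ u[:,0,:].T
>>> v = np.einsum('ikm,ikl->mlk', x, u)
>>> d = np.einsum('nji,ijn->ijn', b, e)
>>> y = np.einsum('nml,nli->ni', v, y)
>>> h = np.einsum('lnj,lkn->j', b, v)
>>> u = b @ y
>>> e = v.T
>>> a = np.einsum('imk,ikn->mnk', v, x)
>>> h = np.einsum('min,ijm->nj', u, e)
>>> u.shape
(19, 7, 19)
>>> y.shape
(19, 19)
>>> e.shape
(7, 3, 19)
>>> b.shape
(19, 7, 19)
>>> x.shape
(19, 7, 19)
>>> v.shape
(19, 3, 7)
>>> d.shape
(19, 7, 19)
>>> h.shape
(19, 3)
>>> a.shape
(3, 19, 7)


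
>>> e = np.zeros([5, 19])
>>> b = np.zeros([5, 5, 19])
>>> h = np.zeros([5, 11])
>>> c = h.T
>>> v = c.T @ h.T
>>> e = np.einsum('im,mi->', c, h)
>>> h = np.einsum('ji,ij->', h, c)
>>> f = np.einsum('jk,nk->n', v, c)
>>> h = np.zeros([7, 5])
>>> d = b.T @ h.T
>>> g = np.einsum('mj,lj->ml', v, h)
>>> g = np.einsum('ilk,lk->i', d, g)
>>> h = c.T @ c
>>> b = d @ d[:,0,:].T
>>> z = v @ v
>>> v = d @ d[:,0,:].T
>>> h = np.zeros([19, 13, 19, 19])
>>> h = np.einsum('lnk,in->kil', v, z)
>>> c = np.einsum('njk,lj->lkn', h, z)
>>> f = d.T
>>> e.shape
()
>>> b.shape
(19, 5, 19)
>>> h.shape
(19, 5, 19)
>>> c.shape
(5, 19, 19)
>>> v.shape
(19, 5, 19)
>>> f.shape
(7, 5, 19)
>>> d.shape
(19, 5, 7)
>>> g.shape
(19,)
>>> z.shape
(5, 5)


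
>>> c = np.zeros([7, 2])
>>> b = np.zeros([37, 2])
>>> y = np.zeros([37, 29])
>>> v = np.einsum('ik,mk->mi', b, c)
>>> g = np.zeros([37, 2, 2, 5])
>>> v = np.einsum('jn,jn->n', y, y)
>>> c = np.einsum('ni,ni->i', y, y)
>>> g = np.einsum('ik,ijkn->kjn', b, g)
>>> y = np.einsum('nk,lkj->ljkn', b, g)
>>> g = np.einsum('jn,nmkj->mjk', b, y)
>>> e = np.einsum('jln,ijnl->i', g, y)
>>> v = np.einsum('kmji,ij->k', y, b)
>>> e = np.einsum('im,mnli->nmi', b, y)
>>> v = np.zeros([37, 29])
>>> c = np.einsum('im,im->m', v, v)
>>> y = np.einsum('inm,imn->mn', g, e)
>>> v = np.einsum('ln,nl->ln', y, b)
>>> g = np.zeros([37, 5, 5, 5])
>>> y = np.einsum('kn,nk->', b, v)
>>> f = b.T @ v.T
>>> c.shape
(29,)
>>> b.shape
(37, 2)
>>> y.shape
()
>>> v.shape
(2, 37)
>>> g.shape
(37, 5, 5, 5)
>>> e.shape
(5, 2, 37)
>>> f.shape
(2, 2)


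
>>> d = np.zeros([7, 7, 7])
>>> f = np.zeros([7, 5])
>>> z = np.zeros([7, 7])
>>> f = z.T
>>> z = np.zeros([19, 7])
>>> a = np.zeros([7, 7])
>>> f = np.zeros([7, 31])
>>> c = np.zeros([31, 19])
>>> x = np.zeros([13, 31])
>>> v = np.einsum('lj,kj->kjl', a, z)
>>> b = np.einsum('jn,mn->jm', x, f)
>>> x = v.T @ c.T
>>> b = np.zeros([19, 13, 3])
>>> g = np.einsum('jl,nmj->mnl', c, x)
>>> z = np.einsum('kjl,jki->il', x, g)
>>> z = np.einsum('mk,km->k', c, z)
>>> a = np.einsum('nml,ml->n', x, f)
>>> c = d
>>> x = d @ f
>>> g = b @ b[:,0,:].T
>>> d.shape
(7, 7, 7)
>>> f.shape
(7, 31)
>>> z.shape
(19,)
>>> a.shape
(7,)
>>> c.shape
(7, 7, 7)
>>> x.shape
(7, 7, 31)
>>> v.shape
(19, 7, 7)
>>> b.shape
(19, 13, 3)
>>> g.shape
(19, 13, 19)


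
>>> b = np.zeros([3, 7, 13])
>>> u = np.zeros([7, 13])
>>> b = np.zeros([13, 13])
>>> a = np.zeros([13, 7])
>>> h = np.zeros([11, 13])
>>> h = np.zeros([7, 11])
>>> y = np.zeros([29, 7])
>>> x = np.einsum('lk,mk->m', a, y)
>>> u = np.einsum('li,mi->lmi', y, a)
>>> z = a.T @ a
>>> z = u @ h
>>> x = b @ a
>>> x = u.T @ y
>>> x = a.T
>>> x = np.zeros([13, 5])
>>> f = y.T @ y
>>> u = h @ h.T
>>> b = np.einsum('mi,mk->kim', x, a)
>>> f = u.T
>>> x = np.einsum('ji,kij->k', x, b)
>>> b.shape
(7, 5, 13)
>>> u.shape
(7, 7)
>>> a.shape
(13, 7)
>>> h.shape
(7, 11)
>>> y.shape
(29, 7)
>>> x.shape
(7,)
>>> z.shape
(29, 13, 11)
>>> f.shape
(7, 7)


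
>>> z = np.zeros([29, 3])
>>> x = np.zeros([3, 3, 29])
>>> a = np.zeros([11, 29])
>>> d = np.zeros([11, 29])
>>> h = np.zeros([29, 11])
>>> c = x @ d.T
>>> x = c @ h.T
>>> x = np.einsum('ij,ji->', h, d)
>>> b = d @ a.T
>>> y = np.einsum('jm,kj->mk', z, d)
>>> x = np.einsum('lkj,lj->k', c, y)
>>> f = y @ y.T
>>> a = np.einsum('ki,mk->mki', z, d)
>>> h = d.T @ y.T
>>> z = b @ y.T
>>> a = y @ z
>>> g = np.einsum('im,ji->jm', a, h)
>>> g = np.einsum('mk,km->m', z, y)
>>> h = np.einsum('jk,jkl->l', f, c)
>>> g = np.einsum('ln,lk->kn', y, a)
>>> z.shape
(11, 3)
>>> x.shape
(3,)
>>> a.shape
(3, 3)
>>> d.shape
(11, 29)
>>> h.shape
(11,)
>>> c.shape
(3, 3, 11)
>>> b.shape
(11, 11)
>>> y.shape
(3, 11)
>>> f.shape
(3, 3)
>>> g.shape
(3, 11)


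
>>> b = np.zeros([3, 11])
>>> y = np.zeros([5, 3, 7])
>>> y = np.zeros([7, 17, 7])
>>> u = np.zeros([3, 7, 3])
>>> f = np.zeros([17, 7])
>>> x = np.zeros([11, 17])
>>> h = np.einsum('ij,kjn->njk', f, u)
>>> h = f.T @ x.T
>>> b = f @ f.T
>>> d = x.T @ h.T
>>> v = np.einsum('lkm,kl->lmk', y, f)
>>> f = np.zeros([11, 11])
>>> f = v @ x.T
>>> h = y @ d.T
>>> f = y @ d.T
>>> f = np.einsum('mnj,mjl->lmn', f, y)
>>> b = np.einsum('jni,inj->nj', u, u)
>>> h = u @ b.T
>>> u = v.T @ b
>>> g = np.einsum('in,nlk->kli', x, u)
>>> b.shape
(7, 3)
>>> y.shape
(7, 17, 7)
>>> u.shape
(17, 7, 3)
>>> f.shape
(7, 7, 17)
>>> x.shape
(11, 17)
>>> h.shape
(3, 7, 7)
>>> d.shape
(17, 7)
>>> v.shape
(7, 7, 17)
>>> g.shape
(3, 7, 11)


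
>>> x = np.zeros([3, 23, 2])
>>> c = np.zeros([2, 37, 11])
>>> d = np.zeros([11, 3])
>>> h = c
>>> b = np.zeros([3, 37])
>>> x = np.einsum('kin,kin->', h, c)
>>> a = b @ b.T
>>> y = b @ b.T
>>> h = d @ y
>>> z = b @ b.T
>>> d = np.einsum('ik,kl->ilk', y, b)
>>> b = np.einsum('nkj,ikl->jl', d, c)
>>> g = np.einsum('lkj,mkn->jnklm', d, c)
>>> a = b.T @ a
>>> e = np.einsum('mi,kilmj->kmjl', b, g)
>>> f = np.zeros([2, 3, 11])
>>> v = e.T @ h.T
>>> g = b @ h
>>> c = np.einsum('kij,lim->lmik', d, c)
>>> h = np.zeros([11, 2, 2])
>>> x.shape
()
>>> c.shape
(2, 11, 37, 3)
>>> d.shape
(3, 37, 3)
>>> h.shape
(11, 2, 2)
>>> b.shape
(3, 11)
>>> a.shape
(11, 3)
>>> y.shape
(3, 3)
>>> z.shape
(3, 3)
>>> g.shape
(3, 3)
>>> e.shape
(3, 3, 2, 37)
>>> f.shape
(2, 3, 11)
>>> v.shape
(37, 2, 3, 11)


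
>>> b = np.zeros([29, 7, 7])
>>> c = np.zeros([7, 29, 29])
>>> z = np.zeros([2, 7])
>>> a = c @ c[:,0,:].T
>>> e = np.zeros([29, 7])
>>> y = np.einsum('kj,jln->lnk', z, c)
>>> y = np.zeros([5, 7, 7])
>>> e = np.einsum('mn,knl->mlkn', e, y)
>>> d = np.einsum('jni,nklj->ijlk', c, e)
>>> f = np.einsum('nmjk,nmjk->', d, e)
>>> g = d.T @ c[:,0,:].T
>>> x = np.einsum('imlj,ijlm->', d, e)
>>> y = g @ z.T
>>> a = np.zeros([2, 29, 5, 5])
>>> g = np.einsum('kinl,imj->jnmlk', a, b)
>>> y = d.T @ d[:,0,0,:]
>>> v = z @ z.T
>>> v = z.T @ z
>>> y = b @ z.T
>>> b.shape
(29, 7, 7)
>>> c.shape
(7, 29, 29)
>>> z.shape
(2, 7)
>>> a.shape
(2, 29, 5, 5)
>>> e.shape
(29, 7, 5, 7)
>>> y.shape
(29, 7, 2)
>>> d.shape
(29, 7, 5, 7)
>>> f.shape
()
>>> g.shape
(7, 5, 7, 5, 2)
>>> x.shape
()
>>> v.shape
(7, 7)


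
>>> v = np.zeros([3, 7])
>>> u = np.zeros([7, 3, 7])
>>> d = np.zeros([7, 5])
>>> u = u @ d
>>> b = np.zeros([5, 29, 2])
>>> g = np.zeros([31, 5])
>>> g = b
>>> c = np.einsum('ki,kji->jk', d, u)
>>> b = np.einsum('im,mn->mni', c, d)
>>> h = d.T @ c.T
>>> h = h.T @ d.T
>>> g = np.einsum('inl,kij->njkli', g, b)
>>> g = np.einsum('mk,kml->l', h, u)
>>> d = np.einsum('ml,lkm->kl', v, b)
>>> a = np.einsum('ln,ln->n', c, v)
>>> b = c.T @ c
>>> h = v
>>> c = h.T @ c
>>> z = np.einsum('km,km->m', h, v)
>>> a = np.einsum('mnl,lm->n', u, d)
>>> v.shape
(3, 7)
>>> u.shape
(7, 3, 5)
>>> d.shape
(5, 7)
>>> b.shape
(7, 7)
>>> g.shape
(5,)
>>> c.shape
(7, 7)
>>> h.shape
(3, 7)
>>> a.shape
(3,)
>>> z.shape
(7,)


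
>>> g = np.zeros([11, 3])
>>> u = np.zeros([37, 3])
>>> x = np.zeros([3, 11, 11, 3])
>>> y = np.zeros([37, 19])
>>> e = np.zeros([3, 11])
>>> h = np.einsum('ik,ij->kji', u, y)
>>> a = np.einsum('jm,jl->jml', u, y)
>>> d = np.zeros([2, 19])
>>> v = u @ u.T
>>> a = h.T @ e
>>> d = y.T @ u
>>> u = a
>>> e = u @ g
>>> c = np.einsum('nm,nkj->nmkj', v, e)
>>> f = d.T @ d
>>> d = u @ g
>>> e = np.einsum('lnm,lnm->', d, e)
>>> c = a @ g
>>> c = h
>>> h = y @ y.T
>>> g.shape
(11, 3)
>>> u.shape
(37, 19, 11)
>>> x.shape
(3, 11, 11, 3)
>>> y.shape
(37, 19)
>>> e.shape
()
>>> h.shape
(37, 37)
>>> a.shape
(37, 19, 11)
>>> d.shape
(37, 19, 3)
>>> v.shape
(37, 37)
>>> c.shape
(3, 19, 37)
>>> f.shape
(3, 3)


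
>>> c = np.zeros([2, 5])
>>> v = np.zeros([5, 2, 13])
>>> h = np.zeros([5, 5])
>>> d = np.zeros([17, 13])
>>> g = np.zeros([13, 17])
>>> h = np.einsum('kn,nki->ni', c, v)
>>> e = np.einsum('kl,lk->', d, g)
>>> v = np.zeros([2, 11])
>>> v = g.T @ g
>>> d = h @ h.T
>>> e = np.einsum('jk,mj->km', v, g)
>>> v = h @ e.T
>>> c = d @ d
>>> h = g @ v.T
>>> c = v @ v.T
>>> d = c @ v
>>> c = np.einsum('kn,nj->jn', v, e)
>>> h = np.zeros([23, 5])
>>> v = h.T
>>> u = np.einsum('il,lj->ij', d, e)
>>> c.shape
(13, 17)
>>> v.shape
(5, 23)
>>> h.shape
(23, 5)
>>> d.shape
(5, 17)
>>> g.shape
(13, 17)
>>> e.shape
(17, 13)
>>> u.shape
(5, 13)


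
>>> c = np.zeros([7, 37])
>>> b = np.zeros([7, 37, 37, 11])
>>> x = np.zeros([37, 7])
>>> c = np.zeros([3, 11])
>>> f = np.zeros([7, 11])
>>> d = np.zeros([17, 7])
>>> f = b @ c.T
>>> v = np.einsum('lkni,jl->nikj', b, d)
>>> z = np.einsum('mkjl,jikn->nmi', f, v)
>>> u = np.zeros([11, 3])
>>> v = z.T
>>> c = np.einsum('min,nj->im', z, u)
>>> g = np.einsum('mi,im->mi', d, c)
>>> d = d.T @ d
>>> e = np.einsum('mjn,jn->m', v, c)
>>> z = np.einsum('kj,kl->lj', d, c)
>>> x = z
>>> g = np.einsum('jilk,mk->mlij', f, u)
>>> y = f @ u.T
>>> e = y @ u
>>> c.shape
(7, 17)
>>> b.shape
(7, 37, 37, 11)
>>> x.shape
(17, 7)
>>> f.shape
(7, 37, 37, 3)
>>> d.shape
(7, 7)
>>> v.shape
(11, 7, 17)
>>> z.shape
(17, 7)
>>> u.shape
(11, 3)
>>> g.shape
(11, 37, 37, 7)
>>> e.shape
(7, 37, 37, 3)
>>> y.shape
(7, 37, 37, 11)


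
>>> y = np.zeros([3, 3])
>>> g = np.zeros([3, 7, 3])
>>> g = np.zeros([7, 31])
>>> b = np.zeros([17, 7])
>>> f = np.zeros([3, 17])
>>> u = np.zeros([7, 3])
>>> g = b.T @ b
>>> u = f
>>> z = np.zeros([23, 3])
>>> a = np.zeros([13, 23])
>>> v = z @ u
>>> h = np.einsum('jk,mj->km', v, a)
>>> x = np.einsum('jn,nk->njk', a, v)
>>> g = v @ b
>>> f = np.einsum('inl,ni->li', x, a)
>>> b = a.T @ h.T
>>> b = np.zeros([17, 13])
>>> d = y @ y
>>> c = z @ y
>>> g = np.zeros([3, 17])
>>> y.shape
(3, 3)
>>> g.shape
(3, 17)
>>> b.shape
(17, 13)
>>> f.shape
(17, 23)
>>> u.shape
(3, 17)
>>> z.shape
(23, 3)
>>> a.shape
(13, 23)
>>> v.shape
(23, 17)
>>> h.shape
(17, 13)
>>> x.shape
(23, 13, 17)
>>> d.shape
(3, 3)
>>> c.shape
(23, 3)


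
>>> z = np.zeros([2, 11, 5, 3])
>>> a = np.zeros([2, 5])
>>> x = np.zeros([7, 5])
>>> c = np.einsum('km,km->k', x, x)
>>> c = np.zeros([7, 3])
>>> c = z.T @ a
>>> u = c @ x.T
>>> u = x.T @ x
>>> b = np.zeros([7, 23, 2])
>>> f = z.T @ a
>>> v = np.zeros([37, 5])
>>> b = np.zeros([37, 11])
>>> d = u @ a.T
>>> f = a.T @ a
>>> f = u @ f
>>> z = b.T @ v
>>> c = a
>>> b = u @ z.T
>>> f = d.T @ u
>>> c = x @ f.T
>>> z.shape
(11, 5)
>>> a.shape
(2, 5)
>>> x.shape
(7, 5)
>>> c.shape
(7, 2)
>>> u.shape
(5, 5)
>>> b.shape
(5, 11)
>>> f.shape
(2, 5)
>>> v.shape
(37, 5)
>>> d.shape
(5, 2)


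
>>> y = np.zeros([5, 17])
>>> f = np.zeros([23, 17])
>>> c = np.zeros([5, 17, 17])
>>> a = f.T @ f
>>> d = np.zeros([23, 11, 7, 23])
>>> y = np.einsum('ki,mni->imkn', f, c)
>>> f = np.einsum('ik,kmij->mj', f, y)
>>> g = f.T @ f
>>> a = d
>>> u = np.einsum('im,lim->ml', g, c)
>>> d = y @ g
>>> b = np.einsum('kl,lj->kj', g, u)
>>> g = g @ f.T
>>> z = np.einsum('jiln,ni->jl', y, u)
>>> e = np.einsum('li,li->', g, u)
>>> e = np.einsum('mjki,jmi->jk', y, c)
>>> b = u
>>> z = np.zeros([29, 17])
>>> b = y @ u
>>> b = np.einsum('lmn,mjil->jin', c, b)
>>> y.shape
(17, 5, 23, 17)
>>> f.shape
(5, 17)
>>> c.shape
(5, 17, 17)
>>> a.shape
(23, 11, 7, 23)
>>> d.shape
(17, 5, 23, 17)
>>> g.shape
(17, 5)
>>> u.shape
(17, 5)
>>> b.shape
(5, 23, 17)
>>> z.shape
(29, 17)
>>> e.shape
(5, 23)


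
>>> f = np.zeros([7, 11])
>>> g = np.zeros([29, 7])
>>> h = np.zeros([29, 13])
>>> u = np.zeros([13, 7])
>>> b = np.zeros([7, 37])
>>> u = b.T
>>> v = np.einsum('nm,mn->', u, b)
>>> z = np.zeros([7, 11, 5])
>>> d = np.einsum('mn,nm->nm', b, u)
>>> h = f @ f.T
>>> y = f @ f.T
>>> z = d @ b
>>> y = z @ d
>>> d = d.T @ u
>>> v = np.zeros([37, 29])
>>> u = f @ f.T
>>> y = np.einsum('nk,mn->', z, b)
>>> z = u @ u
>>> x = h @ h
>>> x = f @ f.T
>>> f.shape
(7, 11)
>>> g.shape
(29, 7)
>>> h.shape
(7, 7)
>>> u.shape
(7, 7)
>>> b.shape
(7, 37)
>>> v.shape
(37, 29)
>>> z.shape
(7, 7)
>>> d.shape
(7, 7)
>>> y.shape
()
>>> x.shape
(7, 7)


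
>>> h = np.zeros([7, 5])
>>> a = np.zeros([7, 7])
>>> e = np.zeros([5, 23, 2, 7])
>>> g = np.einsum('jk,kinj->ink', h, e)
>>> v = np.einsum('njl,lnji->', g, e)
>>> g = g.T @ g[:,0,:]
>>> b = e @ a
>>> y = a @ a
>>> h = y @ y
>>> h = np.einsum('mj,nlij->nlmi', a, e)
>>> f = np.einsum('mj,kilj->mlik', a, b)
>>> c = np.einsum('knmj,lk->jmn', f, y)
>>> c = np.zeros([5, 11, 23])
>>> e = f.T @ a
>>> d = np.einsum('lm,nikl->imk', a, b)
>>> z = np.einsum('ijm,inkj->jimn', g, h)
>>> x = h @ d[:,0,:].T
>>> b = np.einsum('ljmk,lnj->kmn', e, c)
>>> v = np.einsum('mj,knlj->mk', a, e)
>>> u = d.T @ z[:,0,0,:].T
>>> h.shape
(5, 23, 7, 2)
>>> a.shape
(7, 7)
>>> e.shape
(5, 23, 2, 7)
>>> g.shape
(5, 2, 5)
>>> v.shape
(7, 5)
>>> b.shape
(7, 2, 11)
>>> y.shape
(7, 7)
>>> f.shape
(7, 2, 23, 5)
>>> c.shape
(5, 11, 23)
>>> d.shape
(23, 7, 2)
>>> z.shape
(2, 5, 5, 23)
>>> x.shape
(5, 23, 7, 23)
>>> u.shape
(2, 7, 2)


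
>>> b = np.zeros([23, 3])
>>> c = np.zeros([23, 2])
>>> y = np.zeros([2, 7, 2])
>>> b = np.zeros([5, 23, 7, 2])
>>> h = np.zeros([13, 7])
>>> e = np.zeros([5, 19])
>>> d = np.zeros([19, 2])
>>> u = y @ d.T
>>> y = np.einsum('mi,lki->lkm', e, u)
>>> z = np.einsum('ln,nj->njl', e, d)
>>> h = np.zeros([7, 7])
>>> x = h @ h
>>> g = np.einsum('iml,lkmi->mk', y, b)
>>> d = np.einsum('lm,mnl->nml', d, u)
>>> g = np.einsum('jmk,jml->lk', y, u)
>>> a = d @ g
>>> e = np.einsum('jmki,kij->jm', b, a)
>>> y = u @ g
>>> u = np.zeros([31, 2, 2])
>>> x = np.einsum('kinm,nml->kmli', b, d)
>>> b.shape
(5, 23, 7, 2)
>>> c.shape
(23, 2)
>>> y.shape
(2, 7, 5)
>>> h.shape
(7, 7)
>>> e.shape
(5, 23)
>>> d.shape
(7, 2, 19)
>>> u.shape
(31, 2, 2)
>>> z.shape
(19, 2, 5)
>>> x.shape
(5, 2, 19, 23)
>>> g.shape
(19, 5)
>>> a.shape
(7, 2, 5)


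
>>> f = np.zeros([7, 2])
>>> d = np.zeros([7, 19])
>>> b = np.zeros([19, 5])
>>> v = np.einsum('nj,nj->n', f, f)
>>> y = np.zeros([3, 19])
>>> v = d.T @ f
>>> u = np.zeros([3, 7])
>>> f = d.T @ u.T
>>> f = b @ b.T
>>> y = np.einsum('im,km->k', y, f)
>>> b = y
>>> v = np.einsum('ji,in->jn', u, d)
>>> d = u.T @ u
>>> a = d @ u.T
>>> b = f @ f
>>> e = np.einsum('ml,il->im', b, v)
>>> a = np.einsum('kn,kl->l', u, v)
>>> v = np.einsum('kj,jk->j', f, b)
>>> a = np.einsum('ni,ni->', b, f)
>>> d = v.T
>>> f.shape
(19, 19)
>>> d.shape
(19,)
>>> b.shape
(19, 19)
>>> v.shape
(19,)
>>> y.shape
(19,)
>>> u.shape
(3, 7)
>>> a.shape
()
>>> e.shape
(3, 19)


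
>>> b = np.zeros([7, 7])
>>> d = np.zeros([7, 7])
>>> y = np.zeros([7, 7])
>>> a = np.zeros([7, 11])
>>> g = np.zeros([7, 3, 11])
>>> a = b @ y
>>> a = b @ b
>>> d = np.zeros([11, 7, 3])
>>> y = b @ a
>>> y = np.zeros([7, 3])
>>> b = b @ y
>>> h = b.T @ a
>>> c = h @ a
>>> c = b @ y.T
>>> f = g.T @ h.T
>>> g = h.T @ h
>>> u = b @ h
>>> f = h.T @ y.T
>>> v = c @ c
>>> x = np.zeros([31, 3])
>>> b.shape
(7, 3)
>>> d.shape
(11, 7, 3)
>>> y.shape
(7, 3)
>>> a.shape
(7, 7)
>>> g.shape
(7, 7)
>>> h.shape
(3, 7)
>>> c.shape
(7, 7)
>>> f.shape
(7, 7)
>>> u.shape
(7, 7)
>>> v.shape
(7, 7)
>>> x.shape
(31, 3)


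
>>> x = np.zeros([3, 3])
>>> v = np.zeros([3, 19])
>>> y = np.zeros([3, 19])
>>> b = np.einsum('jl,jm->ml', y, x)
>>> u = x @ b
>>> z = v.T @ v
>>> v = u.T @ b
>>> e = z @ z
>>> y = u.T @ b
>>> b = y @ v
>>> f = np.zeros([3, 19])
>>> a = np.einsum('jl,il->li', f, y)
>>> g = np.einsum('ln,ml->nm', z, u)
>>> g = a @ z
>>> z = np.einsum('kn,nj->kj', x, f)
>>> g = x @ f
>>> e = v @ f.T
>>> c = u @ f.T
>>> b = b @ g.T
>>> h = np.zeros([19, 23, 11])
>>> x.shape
(3, 3)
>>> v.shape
(19, 19)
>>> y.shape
(19, 19)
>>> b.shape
(19, 3)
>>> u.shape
(3, 19)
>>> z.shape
(3, 19)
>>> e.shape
(19, 3)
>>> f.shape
(3, 19)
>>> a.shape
(19, 19)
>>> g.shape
(3, 19)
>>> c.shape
(3, 3)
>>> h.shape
(19, 23, 11)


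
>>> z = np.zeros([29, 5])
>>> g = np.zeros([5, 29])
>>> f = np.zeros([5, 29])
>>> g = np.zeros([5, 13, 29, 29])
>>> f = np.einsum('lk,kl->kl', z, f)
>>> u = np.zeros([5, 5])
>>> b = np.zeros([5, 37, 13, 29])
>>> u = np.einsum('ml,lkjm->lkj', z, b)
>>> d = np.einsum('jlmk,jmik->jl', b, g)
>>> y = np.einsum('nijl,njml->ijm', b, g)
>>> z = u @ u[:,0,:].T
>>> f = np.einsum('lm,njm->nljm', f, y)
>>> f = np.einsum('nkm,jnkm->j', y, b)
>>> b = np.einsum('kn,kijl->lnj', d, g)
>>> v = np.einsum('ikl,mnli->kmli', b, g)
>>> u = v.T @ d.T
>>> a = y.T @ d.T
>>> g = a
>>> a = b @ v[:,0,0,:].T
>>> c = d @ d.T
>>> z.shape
(5, 37, 5)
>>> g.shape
(29, 13, 5)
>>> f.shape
(5,)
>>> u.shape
(29, 29, 5, 5)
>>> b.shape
(29, 37, 29)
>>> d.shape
(5, 37)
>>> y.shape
(37, 13, 29)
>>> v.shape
(37, 5, 29, 29)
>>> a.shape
(29, 37, 37)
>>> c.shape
(5, 5)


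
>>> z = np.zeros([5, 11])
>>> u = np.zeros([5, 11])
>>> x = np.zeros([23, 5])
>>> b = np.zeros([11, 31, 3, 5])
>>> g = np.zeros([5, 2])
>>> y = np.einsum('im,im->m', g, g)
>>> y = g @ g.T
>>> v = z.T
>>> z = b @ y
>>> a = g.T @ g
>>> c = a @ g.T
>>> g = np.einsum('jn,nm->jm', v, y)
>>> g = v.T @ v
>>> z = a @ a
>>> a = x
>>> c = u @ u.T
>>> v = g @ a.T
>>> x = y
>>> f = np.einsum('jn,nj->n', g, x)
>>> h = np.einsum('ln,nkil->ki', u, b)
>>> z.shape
(2, 2)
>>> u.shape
(5, 11)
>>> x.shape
(5, 5)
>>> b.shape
(11, 31, 3, 5)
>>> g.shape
(5, 5)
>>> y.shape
(5, 5)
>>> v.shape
(5, 23)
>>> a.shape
(23, 5)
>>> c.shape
(5, 5)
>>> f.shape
(5,)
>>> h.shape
(31, 3)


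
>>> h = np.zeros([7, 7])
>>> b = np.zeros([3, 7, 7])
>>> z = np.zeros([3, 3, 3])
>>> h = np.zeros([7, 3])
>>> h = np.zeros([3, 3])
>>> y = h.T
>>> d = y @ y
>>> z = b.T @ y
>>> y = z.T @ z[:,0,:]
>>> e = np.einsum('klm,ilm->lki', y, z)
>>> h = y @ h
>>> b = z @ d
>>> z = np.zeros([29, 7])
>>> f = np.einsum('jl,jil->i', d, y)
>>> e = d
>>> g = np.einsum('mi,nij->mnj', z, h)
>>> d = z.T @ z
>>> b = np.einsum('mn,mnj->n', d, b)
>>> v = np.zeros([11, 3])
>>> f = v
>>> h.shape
(3, 7, 3)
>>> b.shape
(7,)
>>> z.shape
(29, 7)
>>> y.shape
(3, 7, 3)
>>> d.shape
(7, 7)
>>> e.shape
(3, 3)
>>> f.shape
(11, 3)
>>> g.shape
(29, 3, 3)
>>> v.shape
(11, 3)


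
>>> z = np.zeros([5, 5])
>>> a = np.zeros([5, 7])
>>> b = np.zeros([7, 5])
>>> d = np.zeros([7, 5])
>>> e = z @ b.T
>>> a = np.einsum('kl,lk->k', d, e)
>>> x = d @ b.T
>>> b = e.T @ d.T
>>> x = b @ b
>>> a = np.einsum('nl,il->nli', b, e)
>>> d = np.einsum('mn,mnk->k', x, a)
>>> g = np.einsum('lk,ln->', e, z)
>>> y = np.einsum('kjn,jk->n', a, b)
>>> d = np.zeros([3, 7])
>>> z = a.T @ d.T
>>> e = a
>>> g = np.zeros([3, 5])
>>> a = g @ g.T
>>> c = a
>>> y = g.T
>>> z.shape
(5, 7, 3)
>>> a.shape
(3, 3)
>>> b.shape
(7, 7)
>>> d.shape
(3, 7)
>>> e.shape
(7, 7, 5)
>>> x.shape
(7, 7)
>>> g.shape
(3, 5)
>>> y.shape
(5, 3)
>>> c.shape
(3, 3)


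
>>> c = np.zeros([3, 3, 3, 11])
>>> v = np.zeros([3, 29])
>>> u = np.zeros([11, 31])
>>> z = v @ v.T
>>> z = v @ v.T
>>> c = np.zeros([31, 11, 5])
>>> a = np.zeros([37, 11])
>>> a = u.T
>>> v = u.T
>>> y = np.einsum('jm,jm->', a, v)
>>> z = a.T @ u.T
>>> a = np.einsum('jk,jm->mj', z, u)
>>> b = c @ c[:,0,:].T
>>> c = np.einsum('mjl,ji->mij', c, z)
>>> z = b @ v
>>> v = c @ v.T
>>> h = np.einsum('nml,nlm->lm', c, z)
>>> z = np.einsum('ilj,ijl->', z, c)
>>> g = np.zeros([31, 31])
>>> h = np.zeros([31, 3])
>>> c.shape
(31, 11, 11)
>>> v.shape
(31, 11, 31)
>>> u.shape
(11, 31)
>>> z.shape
()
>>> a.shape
(31, 11)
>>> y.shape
()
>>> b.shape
(31, 11, 31)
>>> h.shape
(31, 3)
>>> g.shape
(31, 31)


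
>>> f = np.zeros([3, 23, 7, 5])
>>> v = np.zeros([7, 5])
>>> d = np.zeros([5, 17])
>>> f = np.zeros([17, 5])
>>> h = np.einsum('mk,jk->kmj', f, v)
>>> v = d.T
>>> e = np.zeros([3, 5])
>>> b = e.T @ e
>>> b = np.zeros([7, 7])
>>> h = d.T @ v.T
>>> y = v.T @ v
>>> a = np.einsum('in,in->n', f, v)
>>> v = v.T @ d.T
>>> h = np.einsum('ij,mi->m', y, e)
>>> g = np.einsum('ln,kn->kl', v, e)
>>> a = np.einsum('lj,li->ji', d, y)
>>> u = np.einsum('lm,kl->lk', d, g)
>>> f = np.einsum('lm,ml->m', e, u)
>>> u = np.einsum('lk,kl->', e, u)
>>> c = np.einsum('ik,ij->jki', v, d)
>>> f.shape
(5,)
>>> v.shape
(5, 5)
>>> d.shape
(5, 17)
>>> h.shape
(3,)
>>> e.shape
(3, 5)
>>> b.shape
(7, 7)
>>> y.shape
(5, 5)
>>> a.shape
(17, 5)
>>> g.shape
(3, 5)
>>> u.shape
()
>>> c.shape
(17, 5, 5)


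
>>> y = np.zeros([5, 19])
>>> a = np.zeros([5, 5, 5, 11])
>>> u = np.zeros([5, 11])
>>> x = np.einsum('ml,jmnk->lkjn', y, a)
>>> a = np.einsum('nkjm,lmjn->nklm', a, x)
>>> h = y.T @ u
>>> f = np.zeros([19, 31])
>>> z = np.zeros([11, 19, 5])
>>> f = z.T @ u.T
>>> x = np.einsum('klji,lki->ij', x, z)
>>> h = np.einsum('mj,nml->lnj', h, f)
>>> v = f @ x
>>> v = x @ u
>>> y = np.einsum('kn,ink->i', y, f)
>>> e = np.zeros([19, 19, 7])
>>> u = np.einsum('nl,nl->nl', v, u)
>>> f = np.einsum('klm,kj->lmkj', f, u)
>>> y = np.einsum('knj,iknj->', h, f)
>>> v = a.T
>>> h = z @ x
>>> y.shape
()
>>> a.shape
(5, 5, 19, 11)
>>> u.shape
(5, 11)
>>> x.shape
(5, 5)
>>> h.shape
(11, 19, 5)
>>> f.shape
(19, 5, 5, 11)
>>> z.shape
(11, 19, 5)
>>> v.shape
(11, 19, 5, 5)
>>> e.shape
(19, 19, 7)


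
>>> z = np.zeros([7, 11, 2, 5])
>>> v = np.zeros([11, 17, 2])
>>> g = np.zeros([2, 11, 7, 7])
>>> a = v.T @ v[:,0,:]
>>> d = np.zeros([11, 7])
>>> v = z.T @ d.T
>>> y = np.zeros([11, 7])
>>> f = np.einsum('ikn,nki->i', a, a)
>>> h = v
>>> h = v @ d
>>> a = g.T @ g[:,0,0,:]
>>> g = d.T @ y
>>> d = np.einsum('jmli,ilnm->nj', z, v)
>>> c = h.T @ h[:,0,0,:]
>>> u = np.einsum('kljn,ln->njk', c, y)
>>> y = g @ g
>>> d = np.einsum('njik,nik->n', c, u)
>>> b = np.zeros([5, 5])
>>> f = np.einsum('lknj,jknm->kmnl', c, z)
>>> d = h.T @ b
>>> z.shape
(7, 11, 2, 5)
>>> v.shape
(5, 2, 11, 11)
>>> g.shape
(7, 7)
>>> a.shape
(7, 7, 11, 7)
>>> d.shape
(7, 11, 2, 5)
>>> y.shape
(7, 7)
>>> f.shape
(11, 5, 2, 7)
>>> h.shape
(5, 2, 11, 7)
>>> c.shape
(7, 11, 2, 7)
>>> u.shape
(7, 2, 7)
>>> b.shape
(5, 5)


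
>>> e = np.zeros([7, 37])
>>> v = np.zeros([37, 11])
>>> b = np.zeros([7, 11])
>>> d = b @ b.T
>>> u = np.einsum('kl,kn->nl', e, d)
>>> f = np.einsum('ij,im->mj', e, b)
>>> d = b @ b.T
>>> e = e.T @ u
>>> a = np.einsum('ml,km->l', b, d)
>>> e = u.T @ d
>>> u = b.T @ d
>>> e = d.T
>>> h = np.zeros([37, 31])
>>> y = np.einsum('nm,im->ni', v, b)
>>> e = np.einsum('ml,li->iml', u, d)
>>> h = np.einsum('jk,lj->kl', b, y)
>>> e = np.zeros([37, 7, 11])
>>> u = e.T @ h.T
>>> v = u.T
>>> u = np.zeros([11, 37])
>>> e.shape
(37, 7, 11)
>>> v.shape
(11, 7, 11)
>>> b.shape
(7, 11)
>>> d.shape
(7, 7)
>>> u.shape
(11, 37)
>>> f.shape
(11, 37)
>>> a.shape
(11,)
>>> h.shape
(11, 37)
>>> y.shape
(37, 7)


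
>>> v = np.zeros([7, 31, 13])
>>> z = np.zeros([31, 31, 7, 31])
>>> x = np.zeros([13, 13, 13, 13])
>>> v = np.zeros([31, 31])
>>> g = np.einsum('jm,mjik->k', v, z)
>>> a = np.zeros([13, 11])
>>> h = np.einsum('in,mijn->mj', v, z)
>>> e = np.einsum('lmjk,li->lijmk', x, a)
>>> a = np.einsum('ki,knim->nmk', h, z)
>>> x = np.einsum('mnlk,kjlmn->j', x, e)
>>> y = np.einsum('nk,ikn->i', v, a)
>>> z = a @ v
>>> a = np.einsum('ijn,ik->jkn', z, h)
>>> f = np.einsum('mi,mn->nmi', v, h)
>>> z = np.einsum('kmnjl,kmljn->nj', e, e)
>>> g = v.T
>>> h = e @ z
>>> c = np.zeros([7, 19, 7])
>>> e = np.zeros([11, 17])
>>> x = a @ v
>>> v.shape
(31, 31)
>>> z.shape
(13, 13)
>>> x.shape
(31, 7, 31)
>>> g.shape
(31, 31)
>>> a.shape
(31, 7, 31)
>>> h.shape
(13, 11, 13, 13, 13)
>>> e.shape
(11, 17)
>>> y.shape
(31,)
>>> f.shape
(7, 31, 31)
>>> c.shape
(7, 19, 7)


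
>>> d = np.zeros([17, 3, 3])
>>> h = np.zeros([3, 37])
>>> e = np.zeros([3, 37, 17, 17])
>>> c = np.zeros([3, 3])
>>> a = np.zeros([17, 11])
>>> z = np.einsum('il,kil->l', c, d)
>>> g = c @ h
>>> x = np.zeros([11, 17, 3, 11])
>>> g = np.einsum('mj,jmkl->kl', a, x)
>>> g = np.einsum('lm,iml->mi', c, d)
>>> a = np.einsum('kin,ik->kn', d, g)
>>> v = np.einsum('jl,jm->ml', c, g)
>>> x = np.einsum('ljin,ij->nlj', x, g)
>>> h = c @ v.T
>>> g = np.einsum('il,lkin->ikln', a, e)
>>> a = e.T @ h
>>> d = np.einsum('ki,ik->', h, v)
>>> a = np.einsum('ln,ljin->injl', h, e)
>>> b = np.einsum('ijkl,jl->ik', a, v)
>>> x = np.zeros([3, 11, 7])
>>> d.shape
()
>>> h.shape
(3, 17)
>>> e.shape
(3, 37, 17, 17)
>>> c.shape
(3, 3)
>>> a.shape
(17, 17, 37, 3)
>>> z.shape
(3,)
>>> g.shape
(17, 37, 3, 17)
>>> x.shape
(3, 11, 7)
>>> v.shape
(17, 3)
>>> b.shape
(17, 37)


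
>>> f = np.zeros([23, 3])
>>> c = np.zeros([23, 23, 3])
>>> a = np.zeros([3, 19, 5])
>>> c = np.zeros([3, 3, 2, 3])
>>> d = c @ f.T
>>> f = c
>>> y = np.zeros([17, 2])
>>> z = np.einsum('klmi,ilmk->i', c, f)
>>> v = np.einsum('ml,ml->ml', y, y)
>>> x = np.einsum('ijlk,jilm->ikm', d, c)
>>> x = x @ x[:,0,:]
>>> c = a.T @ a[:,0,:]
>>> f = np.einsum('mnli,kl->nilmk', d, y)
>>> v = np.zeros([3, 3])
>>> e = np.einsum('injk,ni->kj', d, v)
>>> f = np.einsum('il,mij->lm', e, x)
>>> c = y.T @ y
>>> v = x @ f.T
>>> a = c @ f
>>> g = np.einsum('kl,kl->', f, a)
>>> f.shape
(2, 3)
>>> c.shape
(2, 2)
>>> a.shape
(2, 3)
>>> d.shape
(3, 3, 2, 23)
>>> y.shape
(17, 2)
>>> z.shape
(3,)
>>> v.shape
(3, 23, 2)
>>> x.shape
(3, 23, 3)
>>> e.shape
(23, 2)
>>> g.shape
()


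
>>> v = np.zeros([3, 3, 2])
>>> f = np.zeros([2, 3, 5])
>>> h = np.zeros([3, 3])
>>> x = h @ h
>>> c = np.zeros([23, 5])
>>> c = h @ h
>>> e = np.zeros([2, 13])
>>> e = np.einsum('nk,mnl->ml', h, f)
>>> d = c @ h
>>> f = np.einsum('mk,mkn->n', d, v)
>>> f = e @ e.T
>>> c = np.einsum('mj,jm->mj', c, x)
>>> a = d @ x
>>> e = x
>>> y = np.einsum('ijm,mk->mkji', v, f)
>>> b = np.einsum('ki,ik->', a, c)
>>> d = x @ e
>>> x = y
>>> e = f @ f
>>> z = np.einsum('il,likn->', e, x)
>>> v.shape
(3, 3, 2)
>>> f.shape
(2, 2)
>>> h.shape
(3, 3)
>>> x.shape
(2, 2, 3, 3)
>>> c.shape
(3, 3)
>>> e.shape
(2, 2)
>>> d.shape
(3, 3)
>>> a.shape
(3, 3)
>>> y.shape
(2, 2, 3, 3)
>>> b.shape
()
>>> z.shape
()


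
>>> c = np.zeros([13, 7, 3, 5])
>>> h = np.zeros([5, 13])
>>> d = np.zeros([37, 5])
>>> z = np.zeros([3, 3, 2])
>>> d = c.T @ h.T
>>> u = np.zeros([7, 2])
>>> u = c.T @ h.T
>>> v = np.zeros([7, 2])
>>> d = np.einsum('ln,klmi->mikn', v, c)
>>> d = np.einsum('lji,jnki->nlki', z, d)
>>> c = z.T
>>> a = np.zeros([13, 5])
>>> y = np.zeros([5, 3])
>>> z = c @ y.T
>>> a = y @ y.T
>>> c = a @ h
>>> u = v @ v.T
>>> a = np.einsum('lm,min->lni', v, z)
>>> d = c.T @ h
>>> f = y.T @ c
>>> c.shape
(5, 13)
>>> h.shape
(5, 13)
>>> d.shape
(13, 13)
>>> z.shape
(2, 3, 5)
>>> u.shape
(7, 7)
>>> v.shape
(7, 2)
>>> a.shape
(7, 5, 3)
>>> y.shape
(5, 3)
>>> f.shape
(3, 13)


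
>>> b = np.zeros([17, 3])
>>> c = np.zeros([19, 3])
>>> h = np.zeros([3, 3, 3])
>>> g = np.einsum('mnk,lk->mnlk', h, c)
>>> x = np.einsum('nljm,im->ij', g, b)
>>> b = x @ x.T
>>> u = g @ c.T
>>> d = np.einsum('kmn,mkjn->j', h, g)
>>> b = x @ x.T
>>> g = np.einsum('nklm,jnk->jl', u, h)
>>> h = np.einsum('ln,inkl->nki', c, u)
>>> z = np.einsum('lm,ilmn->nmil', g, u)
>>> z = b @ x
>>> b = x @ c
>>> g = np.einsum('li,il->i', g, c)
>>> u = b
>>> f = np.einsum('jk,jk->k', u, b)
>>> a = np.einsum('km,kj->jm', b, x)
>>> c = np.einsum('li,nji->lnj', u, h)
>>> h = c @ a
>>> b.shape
(17, 3)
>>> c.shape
(17, 3, 19)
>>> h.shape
(17, 3, 3)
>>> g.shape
(19,)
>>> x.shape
(17, 19)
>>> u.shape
(17, 3)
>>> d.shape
(19,)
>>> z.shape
(17, 19)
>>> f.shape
(3,)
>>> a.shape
(19, 3)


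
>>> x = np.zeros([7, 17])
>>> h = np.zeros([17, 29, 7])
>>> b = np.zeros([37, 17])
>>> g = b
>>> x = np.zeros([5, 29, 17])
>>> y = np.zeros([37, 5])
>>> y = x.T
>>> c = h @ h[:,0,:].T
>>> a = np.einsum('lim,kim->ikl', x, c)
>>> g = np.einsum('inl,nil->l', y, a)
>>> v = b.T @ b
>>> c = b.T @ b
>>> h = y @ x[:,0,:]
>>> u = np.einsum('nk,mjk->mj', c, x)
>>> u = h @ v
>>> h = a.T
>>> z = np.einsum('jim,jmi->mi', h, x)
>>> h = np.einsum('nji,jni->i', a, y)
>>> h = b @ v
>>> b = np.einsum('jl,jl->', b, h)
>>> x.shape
(5, 29, 17)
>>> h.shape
(37, 17)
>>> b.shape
()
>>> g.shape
(5,)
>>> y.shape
(17, 29, 5)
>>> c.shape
(17, 17)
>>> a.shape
(29, 17, 5)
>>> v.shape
(17, 17)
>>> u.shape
(17, 29, 17)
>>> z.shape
(29, 17)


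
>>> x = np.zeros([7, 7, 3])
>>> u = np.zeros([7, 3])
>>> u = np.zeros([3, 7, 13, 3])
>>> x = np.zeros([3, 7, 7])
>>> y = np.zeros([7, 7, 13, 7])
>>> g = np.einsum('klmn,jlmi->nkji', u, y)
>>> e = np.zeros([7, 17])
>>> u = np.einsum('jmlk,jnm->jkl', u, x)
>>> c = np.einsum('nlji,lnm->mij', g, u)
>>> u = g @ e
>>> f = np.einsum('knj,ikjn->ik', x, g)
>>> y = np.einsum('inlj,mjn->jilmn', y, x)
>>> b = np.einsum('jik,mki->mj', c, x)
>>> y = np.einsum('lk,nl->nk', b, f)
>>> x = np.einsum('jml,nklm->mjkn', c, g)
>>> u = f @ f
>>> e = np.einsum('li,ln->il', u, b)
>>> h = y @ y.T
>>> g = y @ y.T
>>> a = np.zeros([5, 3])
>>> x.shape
(7, 13, 3, 3)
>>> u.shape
(3, 3)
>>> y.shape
(3, 13)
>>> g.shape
(3, 3)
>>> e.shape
(3, 3)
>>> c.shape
(13, 7, 7)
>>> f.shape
(3, 3)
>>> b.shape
(3, 13)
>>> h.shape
(3, 3)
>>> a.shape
(5, 3)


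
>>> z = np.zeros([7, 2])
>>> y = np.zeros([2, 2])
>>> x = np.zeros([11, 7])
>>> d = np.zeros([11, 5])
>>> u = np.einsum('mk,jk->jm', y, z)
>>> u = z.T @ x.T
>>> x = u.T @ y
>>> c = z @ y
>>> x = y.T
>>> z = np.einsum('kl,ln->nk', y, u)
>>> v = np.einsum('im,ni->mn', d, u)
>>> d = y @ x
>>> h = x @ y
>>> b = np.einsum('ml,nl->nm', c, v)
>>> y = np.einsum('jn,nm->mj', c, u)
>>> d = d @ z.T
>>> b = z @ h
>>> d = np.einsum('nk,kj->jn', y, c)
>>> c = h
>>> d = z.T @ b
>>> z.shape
(11, 2)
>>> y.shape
(11, 7)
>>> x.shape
(2, 2)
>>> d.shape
(2, 2)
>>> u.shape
(2, 11)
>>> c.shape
(2, 2)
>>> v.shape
(5, 2)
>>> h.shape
(2, 2)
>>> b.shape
(11, 2)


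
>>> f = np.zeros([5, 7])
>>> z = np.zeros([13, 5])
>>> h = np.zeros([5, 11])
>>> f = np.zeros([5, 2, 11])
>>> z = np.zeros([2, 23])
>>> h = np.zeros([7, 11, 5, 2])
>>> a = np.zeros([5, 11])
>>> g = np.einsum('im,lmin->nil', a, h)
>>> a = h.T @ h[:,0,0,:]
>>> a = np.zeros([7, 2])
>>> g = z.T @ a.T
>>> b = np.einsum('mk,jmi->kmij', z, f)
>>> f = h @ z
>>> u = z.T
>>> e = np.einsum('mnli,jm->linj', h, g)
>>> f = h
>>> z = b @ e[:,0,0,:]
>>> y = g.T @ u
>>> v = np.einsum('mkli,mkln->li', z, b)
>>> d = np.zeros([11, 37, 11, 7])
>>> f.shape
(7, 11, 5, 2)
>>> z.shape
(23, 2, 11, 23)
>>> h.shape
(7, 11, 5, 2)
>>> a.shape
(7, 2)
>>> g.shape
(23, 7)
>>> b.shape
(23, 2, 11, 5)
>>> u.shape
(23, 2)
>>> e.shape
(5, 2, 11, 23)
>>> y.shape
(7, 2)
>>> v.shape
(11, 23)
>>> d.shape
(11, 37, 11, 7)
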